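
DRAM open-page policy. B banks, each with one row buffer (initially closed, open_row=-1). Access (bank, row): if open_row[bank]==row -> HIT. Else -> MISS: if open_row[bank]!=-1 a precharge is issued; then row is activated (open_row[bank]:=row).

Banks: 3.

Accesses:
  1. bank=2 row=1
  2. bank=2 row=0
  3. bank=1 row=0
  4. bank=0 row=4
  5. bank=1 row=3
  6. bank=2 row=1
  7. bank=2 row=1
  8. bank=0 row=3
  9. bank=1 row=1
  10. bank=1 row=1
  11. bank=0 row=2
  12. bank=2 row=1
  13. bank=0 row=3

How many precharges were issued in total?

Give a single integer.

Answer: 7

Derivation:
Acc 1: bank2 row1 -> MISS (open row1); precharges=0
Acc 2: bank2 row0 -> MISS (open row0); precharges=1
Acc 3: bank1 row0 -> MISS (open row0); precharges=1
Acc 4: bank0 row4 -> MISS (open row4); precharges=1
Acc 5: bank1 row3 -> MISS (open row3); precharges=2
Acc 6: bank2 row1 -> MISS (open row1); precharges=3
Acc 7: bank2 row1 -> HIT
Acc 8: bank0 row3 -> MISS (open row3); precharges=4
Acc 9: bank1 row1 -> MISS (open row1); precharges=5
Acc 10: bank1 row1 -> HIT
Acc 11: bank0 row2 -> MISS (open row2); precharges=6
Acc 12: bank2 row1 -> HIT
Acc 13: bank0 row3 -> MISS (open row3); precharges=7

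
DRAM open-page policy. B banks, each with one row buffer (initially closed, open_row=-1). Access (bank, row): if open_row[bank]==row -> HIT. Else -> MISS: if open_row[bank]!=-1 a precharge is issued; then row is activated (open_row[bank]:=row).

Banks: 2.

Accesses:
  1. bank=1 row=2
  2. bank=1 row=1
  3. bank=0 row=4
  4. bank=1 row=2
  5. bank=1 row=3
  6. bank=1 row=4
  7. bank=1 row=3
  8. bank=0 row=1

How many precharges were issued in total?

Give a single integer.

Acc 1: bank1 row2 -> MISS (open row2); precharges=0
Acc 2: bank1 row1 -> MISS (open row1); precharges=1
Acc 3: bank0 row4 -> MISS (open row4); precharges=1
Acc 4: bank1 row2 -> MISS (open row2); precharges=2
Acc 5: bank1 row3 -> MISS (open row3); precharges=3
Acc 6: bank1 row4 -> MISS (open row4); precharges=4
Acc 7: bank1 row3 -> MISS (open row3); precharges=5
Acc 8: bank0 row1 -> MISS (open row1); precharges=6

Answer: 6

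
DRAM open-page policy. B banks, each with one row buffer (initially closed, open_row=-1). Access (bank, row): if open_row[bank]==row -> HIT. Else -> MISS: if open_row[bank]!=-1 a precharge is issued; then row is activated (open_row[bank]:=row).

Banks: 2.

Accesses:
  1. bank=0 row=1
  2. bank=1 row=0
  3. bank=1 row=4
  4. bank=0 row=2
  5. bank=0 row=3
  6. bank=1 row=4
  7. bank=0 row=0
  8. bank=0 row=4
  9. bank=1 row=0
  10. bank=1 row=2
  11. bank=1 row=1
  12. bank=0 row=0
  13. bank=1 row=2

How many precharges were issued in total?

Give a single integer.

Answer: 10

Derivation:
Acc 1: bank0 row1 -> MISS (open row1); precharges=0
Acc 2: bank1 row0 -> MISS (open row0); precharges=0
Acc 3: bank1 row4 -> MISS (open row4); precharges=1
Acc 4: bank0 row2 -> MISS (open row2); precharges=2
Acc 5: bank0 row3 -> MISS (open row3); precharges=3
Acc 6: bank1 row4 -> HIT
Acc 7: bank0 row0 -> MISS (open row0); precharges=4
Acc 8: bank0 row4 -> MISS (open row4); precharges=5
Acc 9: bank1 row0 -> MISS (open row0); precharges=6
Acc 10: bank1 row2 -> MISS (open row2); precharges=7
Acc 11: bank1 row1 -> MISS (open row1); precharges=8
Acc 12: bank0 row0 -> MISS (open row0); precharges=9
Acc 13: bank1 row2 -> MISS (open row2); precharges=10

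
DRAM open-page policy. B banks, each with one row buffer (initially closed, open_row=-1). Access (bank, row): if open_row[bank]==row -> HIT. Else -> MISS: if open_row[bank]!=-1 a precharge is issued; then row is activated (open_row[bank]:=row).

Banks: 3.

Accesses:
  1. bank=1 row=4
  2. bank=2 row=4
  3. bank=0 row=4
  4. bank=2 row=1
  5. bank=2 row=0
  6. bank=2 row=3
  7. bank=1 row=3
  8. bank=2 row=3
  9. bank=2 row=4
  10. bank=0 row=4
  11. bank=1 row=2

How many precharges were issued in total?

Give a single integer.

Answer: 6

Derivation:
Acc 1: bank1 row4 -> MISS (open row4); precharges=0
Acc 2: bank2 row4 -> MISS (open row4); precharges=0
Acc 3: bank0 row4 -> MISS (open row4); precharges=0
Acc 4: bank2 row1 -> MISS (open row1); precharges=1
Acc 5: bank2 row0 -> MISS (open row0); precharges=2
Acc 6: bank2 row3 -> MISS (open row3); precharges=3
Acc 7: bank1 row3 -> MISS (open row3); precharges=4
Acc 8: bank2 row3 -> HIT
Acc 9: bank2 row4 -> MISS (open row4); precharges=5
Acc 10: bank0 row4 -> HIT
Acc 11: bank1 row2 -> MISS (open row2); precharges=6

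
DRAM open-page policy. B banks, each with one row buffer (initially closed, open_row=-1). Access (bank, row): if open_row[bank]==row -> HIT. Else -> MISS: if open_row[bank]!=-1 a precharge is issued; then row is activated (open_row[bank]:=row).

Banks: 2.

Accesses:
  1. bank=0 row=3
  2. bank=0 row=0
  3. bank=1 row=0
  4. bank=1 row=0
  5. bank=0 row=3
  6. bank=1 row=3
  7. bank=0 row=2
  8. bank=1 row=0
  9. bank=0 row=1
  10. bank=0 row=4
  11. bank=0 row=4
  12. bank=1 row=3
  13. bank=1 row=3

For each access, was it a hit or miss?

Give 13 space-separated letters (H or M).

Answer: M M M H M M M M M M H M H

Derivation:
Acc 1: bank0 row3 -> MISS (open row3); precharges=0
Acc 2: bank0 row0 -> MISS (open row0); precharges=1
Acc 3: bank1 row0 -> MISS (open row0); precharges=1
Acc 4: bank1 row0 -> HIT
Acc 5: bank0 row3 -> MISS (open row3); precharges=2
Acc 6: bank1 row3 -> MISS (open row3); precharges=3
Acc 7: bank0 row2 -> MISS (open row2); precharges=4
Acc 8: bank1 row0 -> MISS (open row0); precharges=5
Acc 9: bank0 row1 -> MISS (open row1); precharges=6
Acc 10: bank0 row4 -> MISS (open row4); precharges=7
Acc 11: bank0 row4 -> HIT
Acc 12: bank1 row3 -> MISS (open row3); precharges=8
Acc 13: bank1 row3 -> HIT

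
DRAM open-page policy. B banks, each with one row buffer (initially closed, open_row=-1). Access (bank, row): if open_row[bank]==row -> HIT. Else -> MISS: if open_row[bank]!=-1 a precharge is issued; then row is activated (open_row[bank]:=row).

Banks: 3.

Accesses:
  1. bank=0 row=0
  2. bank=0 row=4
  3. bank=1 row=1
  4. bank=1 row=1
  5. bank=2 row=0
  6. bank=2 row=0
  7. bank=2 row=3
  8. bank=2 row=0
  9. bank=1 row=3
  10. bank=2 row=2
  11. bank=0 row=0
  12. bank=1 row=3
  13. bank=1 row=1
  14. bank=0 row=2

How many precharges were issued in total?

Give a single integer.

Answer: 8

Derivation:
Acc 1: bank0 row0 -> MISS (open row0); precharges=0
Acc 2: bank0 row4 -> MISS (open row4); precharges=1
Acc 3: bank1 row1 -> MISS (open row1); precharges=1
Acc 4: bank1 row1 -> HIT
Acc 5: bank2 row0 -> MISS (open row0); precharges=1
Acc 6: bank2 row0 -> HIT
Acc 7: bank2 row3 -> MISS (open row3); precharges=2
Acc 8: bank2 row0 -> MISS (open row0); precharges=3
Acc 9: bank1 row3 -> MISS (open row3); precharges=4
Acc 10: bank2 row2 -> MISS (open row2); precharges=5
Acc 11: bank0 row0 -> MISS (open row0); precharges=6
Acc 12: bank1 row3 -> HIT
Acc 13: bank1 row1 -> MISS (open row1); precharges=7
Acc 14: bank0 row2 -> MISS (open row2); precharges=8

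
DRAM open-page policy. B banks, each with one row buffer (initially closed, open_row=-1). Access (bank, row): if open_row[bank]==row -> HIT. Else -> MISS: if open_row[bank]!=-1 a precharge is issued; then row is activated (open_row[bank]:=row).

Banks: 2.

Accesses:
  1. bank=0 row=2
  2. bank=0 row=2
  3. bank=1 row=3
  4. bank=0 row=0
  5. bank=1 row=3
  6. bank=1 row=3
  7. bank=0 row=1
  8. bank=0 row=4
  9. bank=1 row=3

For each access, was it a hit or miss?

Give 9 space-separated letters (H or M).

Acc 1: bank0 row2 -> MISS (open row2); precharges=0
Acc 2: bank0 row2 -> HIT
Acc 3: bank1 row3 -> MISS (open row3); precharges=0
Acc 4: bank0 row0 -> MISS (open row0); precharges=1
Acc 5: bank1 row3 -> HIT
Acc 6: bank1 row3 -> HIT
Acc 7: bank0 row1 -> MISS (open row1); precharges=2
Acc 8: bank0 row4 -> MISS (open row4); precharges=3
Acc 9: bank1 row3 -> HIT

Answer: M H M M H H M M H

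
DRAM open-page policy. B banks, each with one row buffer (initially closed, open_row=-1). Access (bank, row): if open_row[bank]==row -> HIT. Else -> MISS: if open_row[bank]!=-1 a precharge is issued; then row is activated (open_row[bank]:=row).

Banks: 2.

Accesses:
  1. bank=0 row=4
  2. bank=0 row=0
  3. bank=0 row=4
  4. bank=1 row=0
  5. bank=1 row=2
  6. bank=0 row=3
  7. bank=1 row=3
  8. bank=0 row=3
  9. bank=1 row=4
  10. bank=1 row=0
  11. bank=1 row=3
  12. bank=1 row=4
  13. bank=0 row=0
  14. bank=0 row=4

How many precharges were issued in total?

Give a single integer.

Answer: 11

Derivation:
Acc 1: bank0 row4 -> MISS (open row4); precharges=0
Acc 2: bank0 row0 -> MISS (open row0); precharges=1
Acc 3: bank0 row4 -> MISS (open row4); precharges=2
Acc 4: bank1 row0 -> MISS (open row0); precharges=2
Acc 5: bank1 row2 -> MISS (open row2); precharges=3
Acc 6: bank0 row3 -> MISS (open row3); precharges=4
Acc 7: bank1 row3 -> MISS (open row3); precharges=5
Acc 8: bank0 row3 -> HIT
Acc 9: bank1 row4 -> MISS (open row4); precharges=6
Acc 10: bank1 row0 -> MISS (open row0); precharges=7
Acc 11: bank1 row3 -> MISS (open row3); precharges=8
Acc 12: bank1 row4 -> MISS (open row4); precharges=9
Acc 13: bank0 row0 -> MISS (open row0); precharges=10
Acc 14: bank0 row4 -> MISS (open row4); precharges=11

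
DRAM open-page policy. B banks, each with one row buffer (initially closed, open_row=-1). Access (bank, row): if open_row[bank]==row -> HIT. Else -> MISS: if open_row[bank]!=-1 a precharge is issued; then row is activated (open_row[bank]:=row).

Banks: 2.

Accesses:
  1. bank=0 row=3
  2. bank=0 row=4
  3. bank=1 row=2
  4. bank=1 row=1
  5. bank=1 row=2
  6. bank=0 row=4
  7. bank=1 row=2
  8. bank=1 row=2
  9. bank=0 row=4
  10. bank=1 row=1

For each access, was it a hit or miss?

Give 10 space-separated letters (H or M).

Acc 1: bank0 row3 -> MISS (open row3); precharges=0
Acc 2: bank0 row4 -> MISS (open row4); precharges=1
Acc 3: bank1 row2 -> MISS (open row2); precharges=1
Acc 4: bank1 row1 -> MISS (open row1); precharges=2
Acc 5: bank1 row2 -> MISS (open row2); precharges=3
Acc 6: bank0 row4 -> HIT
Acc 7: bank1 row2 -> HIT
Acc 8: bank1 row2 -> HIT
Acc 9: bank0 row4 -> HIT
Acc 10: bank1 row1 -> MISS (open row1); precharges=4

Answer: M M M M M H H H H M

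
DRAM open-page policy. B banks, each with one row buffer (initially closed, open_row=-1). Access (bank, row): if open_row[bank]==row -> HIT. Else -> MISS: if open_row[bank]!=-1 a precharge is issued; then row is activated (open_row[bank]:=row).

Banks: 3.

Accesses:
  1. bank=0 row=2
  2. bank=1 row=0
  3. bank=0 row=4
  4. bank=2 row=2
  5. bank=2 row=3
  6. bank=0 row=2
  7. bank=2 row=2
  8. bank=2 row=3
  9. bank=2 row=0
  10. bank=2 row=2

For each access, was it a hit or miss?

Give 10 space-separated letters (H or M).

Acc 1: bank0 row2 -> MISS (open row2); precharges=0
Acc 2: bank1 row0 -> MISS (open row0); precharges=0
Acc 3: bank0 row4 -> MISS (open row4); precharges=1
Acc 4: bank2 row2 -> MISS (open row2); precharges=1
Acc 5: bank2 row3 -> MISS (open row3); precharges=2
Acc 6: bank0 row2 -> MISS (open row2); precharges=3
Acc 7: bank2 row2 -> MISS (open row2); precharges=4
Acc 8: bank2 row3 -> MISS (open row3); precharges=5
Acc 9: bank2 row0 -> MISS (open row0); precharges=6
Acc 10: bank2 row2 -> MISS (open row2); precharges=7

Answer: M M M M M M M M M M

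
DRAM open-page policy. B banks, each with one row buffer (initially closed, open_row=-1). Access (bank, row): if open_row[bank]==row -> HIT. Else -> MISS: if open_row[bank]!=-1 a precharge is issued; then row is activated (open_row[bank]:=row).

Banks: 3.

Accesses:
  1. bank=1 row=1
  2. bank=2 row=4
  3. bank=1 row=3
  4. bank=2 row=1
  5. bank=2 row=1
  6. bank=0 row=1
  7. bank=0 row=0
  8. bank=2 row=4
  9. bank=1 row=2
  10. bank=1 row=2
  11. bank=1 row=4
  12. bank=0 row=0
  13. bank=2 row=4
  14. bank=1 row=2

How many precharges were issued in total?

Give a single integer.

Answer: 7

Derivation:
Acc 1: bank1 row1 -> MISS (open row1); precharges=0
Acc 2: bank2 row4 -> MISS (open row4); precharges=0
Acc 3: bank1 row3 -> MISS (open row3); precharges=1
Acc 4: bank2 row1 -> MISS (open row1); precharges=2
Acc 5: bank2 row1 -> HIT
Acc 6: bank0 row1 -> MISS (open row1); precharges=2
Acc 7: bank0 row0 -> MISS (open row0); precharges=3
Acc 8: bank2 row4 -> MISS (open row4); precharges=4
Acc 9: bank1 row2 -> MISS (open row2); precharges=5
Acc 10: bank1 row2 -> HIT
Acc 11: bank1 row4 -> MISS (open row4); precharges=6
Acc 12: bank0 row0 -> HIT
Acc 13: bank2 row4 -> HIT
Acc 14: bank1 row2 -> MISS (open row2); precharges=7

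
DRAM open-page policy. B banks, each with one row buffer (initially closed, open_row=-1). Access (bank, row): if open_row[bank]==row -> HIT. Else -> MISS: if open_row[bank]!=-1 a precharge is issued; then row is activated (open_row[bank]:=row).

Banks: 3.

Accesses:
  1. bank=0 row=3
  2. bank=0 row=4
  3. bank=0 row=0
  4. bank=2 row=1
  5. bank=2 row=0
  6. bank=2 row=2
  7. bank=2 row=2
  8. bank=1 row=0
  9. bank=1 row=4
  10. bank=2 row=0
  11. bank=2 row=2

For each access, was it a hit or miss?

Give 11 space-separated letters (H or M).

Answer: M M M M M M H M M M M

Derivation:
Acc 1: bank0 row3 -> MISS (open row3); precharges=0
Acc 2: bank0 row4 -> MISS (open row4); precharges=1
Acc 3: bank0 row0 -> MISS (open row0); precharges=2
Acc 4: bank2 row1 -> MISS (open row1); precharges=2
Acc 5: bank2 row0 -> MISS (open row0); precharges=3
Acc 6: bank2 row2 -> MISS (open row2); precharges=4
Acc 7: bank2 row2 -> HIT
Acc 8: bank1 row0 -> MISS (open row0); precharges=4
Acc 9: bank1 row4 -> MISS (open row4); precharges=5
Acc 10: bank2 row0 -> MISS (open row0); precharges=6
Acc 11: bank2 row2 -> MISS (open row2); precharges=7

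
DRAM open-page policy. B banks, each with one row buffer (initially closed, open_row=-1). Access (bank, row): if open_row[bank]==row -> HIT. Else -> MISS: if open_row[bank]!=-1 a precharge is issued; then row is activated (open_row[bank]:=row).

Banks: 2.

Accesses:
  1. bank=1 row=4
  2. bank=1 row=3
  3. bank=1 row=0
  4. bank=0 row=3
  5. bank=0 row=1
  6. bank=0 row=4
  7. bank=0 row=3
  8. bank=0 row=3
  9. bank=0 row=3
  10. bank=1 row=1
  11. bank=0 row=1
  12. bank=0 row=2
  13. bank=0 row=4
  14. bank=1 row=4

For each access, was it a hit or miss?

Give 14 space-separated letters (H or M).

Answer: M M M M M M M H H M M M M M

Derivation:
Acc 1: bank1 row4 -> MISS (open row4); precharges=0
Acc 2: bank1 row3 -> MISS (open row3); precharges=1
Acc 3: bank1 row0 -> MISS (open row0); precharges=2
Acc 4: bank0 row3 -> MISS (open row3); precharges=2
Acc 5: bank0 row1 -> MISS (open row1); precharges=3
Acc 6: bank0 row4 -> MISS (open row4); precharges=4
Acc 7: bank0 row3 -> MISS (open row3); precharges=5
Acc 8: bank0 row3 -> HIT
Acc 9: bank0 row3 -> HIT
Acc 10: bank1 row1 -> MISS (open row1); precharges=6
Acc 11: bank0 row1 -> MISS (open row1); precharges=7
Acc 12: bank0 row2 -> MISS (open row2); precharges=8
Acc 13: bank0 row4 -> MISS (open row4); precharges=9
Acc 14: bank1 row4 -> MISS (open row4); precharges=10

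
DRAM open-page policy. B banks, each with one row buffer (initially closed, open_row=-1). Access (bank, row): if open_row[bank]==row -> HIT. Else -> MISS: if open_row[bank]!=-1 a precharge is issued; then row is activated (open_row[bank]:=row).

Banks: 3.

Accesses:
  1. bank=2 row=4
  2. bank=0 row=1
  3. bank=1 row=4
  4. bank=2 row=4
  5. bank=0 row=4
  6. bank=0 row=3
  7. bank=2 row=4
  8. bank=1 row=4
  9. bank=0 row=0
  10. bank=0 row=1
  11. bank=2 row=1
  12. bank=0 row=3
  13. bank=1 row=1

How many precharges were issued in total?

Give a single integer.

Acc 1: bank2 row4 -> MISS (open row4); precharges=0
Acc 2: bank0 row1 -> MISS (open row1); precharges=0
Acc 3: bank1 row4 -> MISS (open row4); precharges=0
Acc 4: bank2 row4 -> HIT
Acc 5: bank0 row4 -> MISS (open row4); precharges=1
Acc 6: bank0 row3 -> MISS (open row3); precharges=2
Acc 7: bank2 row4 -> HIT
Acc 8: bank1 row4 -> HIT
Acc 9: bank0 row0 -> MISS (open row0); precharges=3
Acc 10: bank0 row1 -> MISS (open row1); precharges=4
Acc 11: bank2 row1 -> MISS (open row1); precharges=5
Acc 12: bank0 row3 -> MISS (open row3); precharges=6
Acc 13: bank1 row1 -> MISS (open row1); precharges=7

Answer: 7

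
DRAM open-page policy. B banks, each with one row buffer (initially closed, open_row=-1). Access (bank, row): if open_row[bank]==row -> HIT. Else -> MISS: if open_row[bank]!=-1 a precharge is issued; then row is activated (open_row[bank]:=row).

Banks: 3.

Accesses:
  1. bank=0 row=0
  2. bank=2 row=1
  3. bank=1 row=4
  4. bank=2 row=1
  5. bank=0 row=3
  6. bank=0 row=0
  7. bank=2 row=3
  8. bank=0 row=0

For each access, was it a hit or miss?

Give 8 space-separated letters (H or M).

Answer: M M M H M M M H

Derivation:
Acc 1: bank0 row0 -> MISS (open row0); precharges=0
Acc 2: bank2 row1 -> MISS (open row1); precharges=0
Acc 3: bank1 row4 -> MISS (open row4); precharges=0
Acc 4: bank2 row1 -> HIT
Acc 5: bank0 row3 -> MISS (open row3); precharges=1
Acc 6: bank0 row0 -> MISS (open row0); precharges=2
Acc 7: bank2 row3 -> MISS (open row3); precharges=3
Acc 8: bank0 row0 -> HIT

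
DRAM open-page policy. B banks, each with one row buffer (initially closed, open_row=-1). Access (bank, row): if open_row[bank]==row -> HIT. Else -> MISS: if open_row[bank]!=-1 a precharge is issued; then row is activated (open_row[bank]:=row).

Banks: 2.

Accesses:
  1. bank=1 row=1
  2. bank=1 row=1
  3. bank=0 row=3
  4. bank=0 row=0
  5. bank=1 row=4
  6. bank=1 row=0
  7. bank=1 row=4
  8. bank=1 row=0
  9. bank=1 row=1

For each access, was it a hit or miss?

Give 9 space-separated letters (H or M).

Answer: M H M M M M M M M

Derivation:
Acc 1: bank1 row1 -> MISS (open row1); precharges=0
Acc 2: bank1 row1 -> HIT
Acc 3: bank0 row3 -> MISS (open row3); precharges=0
Acc 4: bank0 row0 -> MISS (open row0); precharges=1
Acc 5: bank1 row4 -> MISS (open row4); precharges=2
Acc 6: bank1 row0 -> MISS (open row0); precharges=3
Acc 7: bank1 row4 -> MISS (open row4); precharges=4
Acc 8: bank1 row0 -> MISS (open row0); precharges=5
Acc 9: bank1 row1 -> MISS (open row1); precharges=6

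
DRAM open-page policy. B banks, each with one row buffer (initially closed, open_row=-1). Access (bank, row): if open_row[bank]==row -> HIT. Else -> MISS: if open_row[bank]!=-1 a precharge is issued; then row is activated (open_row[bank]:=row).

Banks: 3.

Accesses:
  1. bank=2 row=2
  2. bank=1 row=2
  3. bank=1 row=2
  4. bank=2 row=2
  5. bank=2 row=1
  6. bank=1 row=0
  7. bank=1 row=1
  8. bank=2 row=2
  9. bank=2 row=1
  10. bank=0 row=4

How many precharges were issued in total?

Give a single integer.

Answer: 5

Derivation:
Acc 1: bank2 row2 -> MISS (open row2); precharges=0
Acc 2: bank1 row2 -> MISS (open row2); precharges=0
Acc 3: bank1 row2 -> HIT
Acc 4: bank2 row2 -> HIT
Acc 5: bank2 row1 -> MISS (open row1); precharges=1
Acc 6: bank1 row0 -> MISS (open row0); precharges=2
Acc 7: bank1 row1 -> MISS (open row1); precharges=3
Acc 8: bank2 row2 -> MISS (open row2); precharges=4
Acc 9: bank2 row1 -> MISS (open row1); precharges=5
Acc 10: bank0 row4 -> MISS (open row4); precharges=5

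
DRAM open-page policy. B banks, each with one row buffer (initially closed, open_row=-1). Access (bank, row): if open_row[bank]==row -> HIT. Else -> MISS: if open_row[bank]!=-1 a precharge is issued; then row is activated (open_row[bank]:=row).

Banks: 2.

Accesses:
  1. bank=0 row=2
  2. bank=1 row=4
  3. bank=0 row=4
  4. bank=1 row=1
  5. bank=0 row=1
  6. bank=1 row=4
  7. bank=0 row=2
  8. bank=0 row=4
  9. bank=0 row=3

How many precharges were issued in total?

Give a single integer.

Answer: 7

Derivation:
Acc 1: bank0 row2 -> MISS (open row2); precharges=0
Acc 2: bank1 row4 -> MISS (open row4); precharges=0
Acc 3: bank0 row4 -> MISS (open row4); precharges=1
Acc 4: bank1 row1 -> MISS (open row1); precharges=2
Acc 5: bank0 row1 -> MISS (open row1); precharges=3
Acc 6: bank1 row4 -> MISS (open row4); precharges=4
Acc 7: bank0 row2 -> MISS (open row2); precharges=5
Acc 8: bank0 row4 -> MISS (open row4); precharges=6
Acc 9: bank0 row3 -> MISS (open row3); precharges=7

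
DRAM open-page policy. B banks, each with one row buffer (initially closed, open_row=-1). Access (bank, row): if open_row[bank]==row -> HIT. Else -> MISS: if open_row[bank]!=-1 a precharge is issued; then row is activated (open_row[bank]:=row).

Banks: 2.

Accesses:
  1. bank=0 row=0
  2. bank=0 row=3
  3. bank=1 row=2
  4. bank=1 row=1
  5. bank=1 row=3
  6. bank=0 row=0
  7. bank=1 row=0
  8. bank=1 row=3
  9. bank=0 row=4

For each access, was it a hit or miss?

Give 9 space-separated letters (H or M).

Answer: M M M M M M M M M

Derivation:
Acc 1: bank0 row0 -> MISS (open row0); precharges=0
Acc 2: bank0 row3 -> MISS (open row3); precharges=1
Acc 3: bank1 row2 -> MISS (open row2); precharges=1
Acc 4: bank1 row1 -> MISS (open row1); precharges=2
Acc 5: bank1 row3 -> MISS (open row3); precharges=3
Acc 6: bank0 row0 -> MISS (open row0); precharges=4
Acc 7: bank1 row0 -> MISS (open row0); precharges=5
Acc 8: bank1 row3 -> MISS (open row3); precharges=6
Acc 9: bank0 row4 -> MISS (open row4); precharges=7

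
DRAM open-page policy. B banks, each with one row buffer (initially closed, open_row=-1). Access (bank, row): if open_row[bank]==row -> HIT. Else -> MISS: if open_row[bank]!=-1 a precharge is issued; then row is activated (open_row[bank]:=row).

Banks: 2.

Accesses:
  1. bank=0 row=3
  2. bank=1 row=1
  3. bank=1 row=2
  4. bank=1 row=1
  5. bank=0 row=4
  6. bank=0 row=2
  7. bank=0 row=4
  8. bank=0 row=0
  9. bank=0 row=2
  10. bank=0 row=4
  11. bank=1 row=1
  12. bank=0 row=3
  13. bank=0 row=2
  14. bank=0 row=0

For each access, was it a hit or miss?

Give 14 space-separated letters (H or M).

Acc 1: bank0 row3 -> MISS (open row3); precharges=0
Acc 2: bank1 row1 -> MISS (open row1); precharges=0
Acc 3: bank1 row2 -> MISS (open row2); precharges=1
Acc 4: bank1 row1 -> MISS (open row1); precharges=2
Acc 5: bank0 row4 -> MISS (open row4); precharges=3
Acc 6: bank0 row2 -> MISS (open row2); precharges=4
Acc 7: bank0 row4 -> MISS (open row4); precharges=5
Acc 8: bank0 row0 -> MISS (open row0); precharges=6
Acc 9: bank0 row2 -> MISS (open row2); precharges=7
Acc 10: bank0 row4 -> MISS (open row4); precharges=8
Acc 11: bank1 row1 -> HIT
Acc 12: bank0 row3 -> MISS (open row3); precharges=9
Acc 13: bank0 row2 -> MISS (open row2); precharges=10
Acc 14: bank0 row0 -> MISS (open row0); precharges=11

Answer: M M M M M M M M M M H M M M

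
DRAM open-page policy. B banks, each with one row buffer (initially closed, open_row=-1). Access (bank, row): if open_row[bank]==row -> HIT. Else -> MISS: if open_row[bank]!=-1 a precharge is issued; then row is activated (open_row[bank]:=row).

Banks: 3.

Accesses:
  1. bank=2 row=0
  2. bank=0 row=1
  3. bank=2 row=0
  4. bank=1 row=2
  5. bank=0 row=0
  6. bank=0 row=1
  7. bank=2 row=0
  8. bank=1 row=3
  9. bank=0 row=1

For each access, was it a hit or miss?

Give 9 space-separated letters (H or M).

Acc 1: bank2 row0 -> MISS (open row0); precharges=0
Acc 2: bank0 row1 -> MISS (open row1); precharges=0
Acc 3: bank2 row0 -> HIT
Acc 4: bank1 row2 -> MISS (open row2); precharges=0
Acc 5: bank0 row0 -> MISS (open row0); precharges=1
Acc 6: bank0 row1 -> MISS (open row1); precharges=2
Acc 7: bank2 row0 -> HIT
Acc 8: bank1 row3 -> MISS (open row3); precharges=3
Acc 9: bank0 row1 -> HIT

Answer: M M H M M M H M H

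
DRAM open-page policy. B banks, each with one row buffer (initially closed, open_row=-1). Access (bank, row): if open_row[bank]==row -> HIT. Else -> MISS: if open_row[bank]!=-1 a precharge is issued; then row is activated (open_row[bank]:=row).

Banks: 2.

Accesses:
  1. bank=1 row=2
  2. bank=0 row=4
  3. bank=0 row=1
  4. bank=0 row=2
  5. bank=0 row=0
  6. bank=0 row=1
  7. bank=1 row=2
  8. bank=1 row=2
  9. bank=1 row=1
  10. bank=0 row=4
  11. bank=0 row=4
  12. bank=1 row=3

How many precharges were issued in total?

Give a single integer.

Acc 1: bank1 row2 -> MISS (open row2); precharges=0
Acc 2: bank0 row4 -> MISS (open row4); precharges=0
Acc 3: bank0 row1 -> MISS (open row1); precharges=1
Acc 4: bank0 row2 -> MISS (open row2); precharges=2
Acc 5: bank0 row0 -> MISS (open row0); precharges=3
Acc 6: bank0 row1 -> MISS (open row1); precharges=4
Acc 7: bank1 row2 -> HIT
Acc 8: bank1 row2 -> HIT
Acc 9: bank1 row1 -> MISS (open row1); precharges=5
Acc 10: bank0 row4 -> MISS (open row4); precharges=6
Acc 11: bank0 row4 -> HIT
Acc 12: bank1 row3 -> MISS (open row3); precharges=7

Answer: 7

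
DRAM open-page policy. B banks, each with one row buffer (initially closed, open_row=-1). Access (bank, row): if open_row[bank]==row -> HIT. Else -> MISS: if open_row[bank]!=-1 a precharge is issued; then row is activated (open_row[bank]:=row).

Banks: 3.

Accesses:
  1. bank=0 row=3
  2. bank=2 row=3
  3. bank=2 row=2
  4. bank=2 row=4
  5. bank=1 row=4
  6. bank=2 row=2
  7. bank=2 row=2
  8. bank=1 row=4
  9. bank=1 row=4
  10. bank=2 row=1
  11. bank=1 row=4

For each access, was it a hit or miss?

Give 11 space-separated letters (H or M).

Acc 1: bank0 row3 -> MISS (open row3); precharges=0
Acc 2: bank2 row3 -> MISS (open row3); precharges=0
Acc 3: bank2 row2 -> MISS (open row2); precharges=1
Acc 4: bank2 row4 -> MISS (open row4); precharges=2
Acc 5: bank1 row4 -> MISS (open row4); precharges=2
Acc 6: bank2 row2 -> MISS (open row2); precharges=3
Acc 7: bank2 row2 -> HIT
Acc 8: bank1 row4 -> HIT
Acc 9: bank1 row4 -> HIT
Acc 10: bank2 row1 -> MISS (open row1); precharges=4
Acc 11: bank1 row4 -> HIT

Answer: M M M M M M H H H M H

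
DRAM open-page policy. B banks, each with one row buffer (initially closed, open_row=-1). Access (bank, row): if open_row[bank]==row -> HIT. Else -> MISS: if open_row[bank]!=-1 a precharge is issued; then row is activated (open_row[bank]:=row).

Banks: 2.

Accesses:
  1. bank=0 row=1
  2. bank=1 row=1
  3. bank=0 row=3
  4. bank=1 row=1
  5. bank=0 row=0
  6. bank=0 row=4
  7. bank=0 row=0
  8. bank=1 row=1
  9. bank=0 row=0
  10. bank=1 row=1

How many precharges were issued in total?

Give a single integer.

Answer: 4

Derivation:
Acc 1: bank0 row1 -> MISS (open row1); precharges=0
Acc 2: bank1 row1 -> MISS (open row1); precharges=0
Acc 3: bank0 row3 -> MISS (open row3); precharges=1
Acc 4: bank1 row1 -> HIT
Acc 5: bank0 row0 -> MISS (open row0); precharges=2
Acc 6: bank0 row4 -> MISS (open row4); precharges=3
Acc 7: bank0 row0 -> MISS (open row0); precharges=4
Acc 8: bank1 row1 -> HIT
Acc 9: bank0 row0 -> HIT
Acc 10: bank1 row1 -> HIT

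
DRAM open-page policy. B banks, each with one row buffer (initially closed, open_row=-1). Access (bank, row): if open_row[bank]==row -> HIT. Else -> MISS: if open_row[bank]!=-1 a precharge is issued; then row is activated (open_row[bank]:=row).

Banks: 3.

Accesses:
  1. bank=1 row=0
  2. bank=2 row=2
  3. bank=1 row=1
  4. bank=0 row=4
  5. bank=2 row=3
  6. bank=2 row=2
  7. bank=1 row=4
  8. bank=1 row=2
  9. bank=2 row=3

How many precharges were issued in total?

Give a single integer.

Acc 1: bank1 row0 -> MISS (open row0); precharges=0
Acc 2: bank2 row2 -> MISS (open row2); precharges=0
Acc 3: bank1 row1 -> MISS (open row1); precharges=1
Acc 4: bank0 row4 -> MISS (open row4); precharges=1
Acc 5: bank2 row3 -> MISS (open row3); precharges=2
Acc 6: bank2 row2 -> MISS (open row2); precharges=3
Acc 7: bank1 row4 -> MISS (open row4); precharges=4
Acc 8: bank1 row2 -> MISS (open row2); precharges=5
Acc 9: bank2 row3 -> MISS (open row3); precharges=6

Answer: 6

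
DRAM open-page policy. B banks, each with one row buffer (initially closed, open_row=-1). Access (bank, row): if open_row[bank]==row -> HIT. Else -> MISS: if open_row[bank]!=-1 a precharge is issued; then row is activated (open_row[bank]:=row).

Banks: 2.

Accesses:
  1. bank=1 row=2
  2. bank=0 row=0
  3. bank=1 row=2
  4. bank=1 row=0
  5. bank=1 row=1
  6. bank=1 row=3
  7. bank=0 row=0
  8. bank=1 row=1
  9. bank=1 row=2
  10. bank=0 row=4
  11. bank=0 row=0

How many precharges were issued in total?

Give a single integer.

Answer: 7

Derivation:
Acc 1: bank1 row2 -> MISS (open row2); precharges=0
Acc 2: bank0 row0 -> MISS (open row0); precharges=0
Acc 3: bank1 row2 -> HIT
Acc 4: bank1 row0 -> MISS (open row0); precharges=1
Acc 5: bank1 row1 -> MISS (open row1); precharges=2
Acc 6: bank1 row3 -> MISS (open row3); precharges=3
Acc 7: bank0 row0 -> HIT
Acc 8: bank1 row1 -> MISS (open row1); precharges=4
Acc 9: bank1 row2 -> MISS (open row2); precharges=5
Acc 10: bank0 row4 -> MISS (open row4); precharges=6
Acc 11: bank0 row0 -> MISS (open row0); precharges=7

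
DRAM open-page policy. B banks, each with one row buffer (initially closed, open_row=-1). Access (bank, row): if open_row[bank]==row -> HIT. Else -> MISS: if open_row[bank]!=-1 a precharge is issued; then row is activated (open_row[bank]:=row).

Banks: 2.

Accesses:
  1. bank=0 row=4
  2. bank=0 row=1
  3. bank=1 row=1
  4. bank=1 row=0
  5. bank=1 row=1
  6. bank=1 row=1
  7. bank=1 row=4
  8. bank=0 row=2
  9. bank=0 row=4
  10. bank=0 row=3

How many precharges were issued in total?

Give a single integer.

Acc 1: bank0 row4 -> MISS (open row4); precharges=0
Acc 2: bank0 row1 -> MISS (open row1); precharges=1
Acc 3: bank1 row1 -> MISS (open row1); precharges=1
Acc 4: bank1 row0 -> MISS (open row0); precharges=2
Acc 5: bank1 row1 -> MISS (open row1); precharges=3
Acc 6: bank1 row1 -> HIT
Acc 7: bank1 row4 -> MISS (open row4); precharges=4
Acc 8: bank0 row2 -> MISS (open row2); precharges=5
Acc 9: bank0 row4 -> MISS (open row4); precharges=6
Acc 10: bank0 row3 -> MISS (open row3); precharges=7

Answer: 7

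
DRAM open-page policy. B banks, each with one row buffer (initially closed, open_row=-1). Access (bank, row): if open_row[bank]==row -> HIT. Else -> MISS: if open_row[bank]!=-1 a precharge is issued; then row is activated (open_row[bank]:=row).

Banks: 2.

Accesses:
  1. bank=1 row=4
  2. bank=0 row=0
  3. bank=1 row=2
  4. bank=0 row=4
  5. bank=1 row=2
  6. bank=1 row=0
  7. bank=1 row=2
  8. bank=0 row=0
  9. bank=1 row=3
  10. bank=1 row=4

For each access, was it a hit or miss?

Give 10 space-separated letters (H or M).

Acc 1: bank1 row4 -> MISS (open row4); precharges=0
Acc 2: bank0 row0 -> MISS (open row0); precharges=0
Acc 3: bank1 row2 -> MISS (open row2); precharges=1
Acc 4: bank0 row4 -> MISS (open row4); precharges=2
Acc 5: bank1 row2 -> HIT
Acc 6: bank1 row0 -> MISS (open row0); precharges=3
Acc 7: bank1 row2 -> MISS (open row2); precharges=4
Acc 8: bank0 row0 -> MISS (open row0); precharges=5
Acc 9: bank1 row3 -> MISS (open row3); precharges=6
Acc 10: bank1 row4 -> MISS (open row4); precharges=7

Answer: M M M M H M M M M M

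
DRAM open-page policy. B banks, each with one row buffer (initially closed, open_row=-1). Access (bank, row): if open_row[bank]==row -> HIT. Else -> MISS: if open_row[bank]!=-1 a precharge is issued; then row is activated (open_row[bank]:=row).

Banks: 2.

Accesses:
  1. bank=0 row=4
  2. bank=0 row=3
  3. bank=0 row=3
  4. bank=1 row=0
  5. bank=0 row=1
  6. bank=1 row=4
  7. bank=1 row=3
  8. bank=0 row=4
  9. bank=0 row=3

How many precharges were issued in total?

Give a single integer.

Acc 1: bank0 row4 -> MISS (open row4); precharges=0
Acc 2: bank0 row3 -> MISS (open row3); precharges=1
Acc 3: bank0 row3 -> HIT
Acc 4: bank1 row0 -> MISS (open row0); precharges=1
Acc 5: bank0 row1 -> MISS (open row1); precharges=2
Acc 6: bank1 row4 -> MISS (open row4); precharges=3
Acc 7: bank1 row3 -> MISS (open row3); precharges=4
Acc 8: bank0 row4 -> MISS (open row4); precharges=5
Acc 9: bank0 row3 -> MISS (open row3); precharges=6

Answer: 6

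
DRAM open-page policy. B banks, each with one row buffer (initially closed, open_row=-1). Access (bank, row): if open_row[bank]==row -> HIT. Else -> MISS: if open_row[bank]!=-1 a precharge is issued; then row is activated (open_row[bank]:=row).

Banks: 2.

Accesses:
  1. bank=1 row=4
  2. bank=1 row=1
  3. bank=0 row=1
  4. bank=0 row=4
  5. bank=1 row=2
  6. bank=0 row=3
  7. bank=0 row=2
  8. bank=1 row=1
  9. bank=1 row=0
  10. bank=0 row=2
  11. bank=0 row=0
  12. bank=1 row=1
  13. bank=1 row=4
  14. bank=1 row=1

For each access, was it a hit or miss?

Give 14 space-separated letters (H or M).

Acc 1: bank1 row4 -> MISS (open row4); precharges=0
Acc 2: bank1 row1 -> MISS (open row1); precharges=1
Acc 3: bank0 row1 -> MISS (open row1); precharges=1
Acc 4: bank0 row4 -> MISS (open row4); precharges=2
Acc 5: bank1 row2 -> MISS (open row2); precharges=3
Acc 6: bank0 row3 -> MISS (open row3); precharges=4
Acc 7: bank0 row2 -> MISS (open row2); precharges=5
Acc 8: bank1 row1 -> MISS (open row1); precharges=6
Acc 9: bank1 row0 -> MISS (open row0); precharges=7
Acc 10: bank0 row2 -> HIT
Acc 11: bank0 row0 -> MISS (open row0); precharges=8
Acc 12: bank1 row1 -> MISS (open row1); precharges=9
Acc 13: bank1 row4 -> MISS (open row4); precharges=10
Acc 14: bank1 row1 -> MISS (open row1); precharges=11

Answer: M M M M M M M M M H M M M M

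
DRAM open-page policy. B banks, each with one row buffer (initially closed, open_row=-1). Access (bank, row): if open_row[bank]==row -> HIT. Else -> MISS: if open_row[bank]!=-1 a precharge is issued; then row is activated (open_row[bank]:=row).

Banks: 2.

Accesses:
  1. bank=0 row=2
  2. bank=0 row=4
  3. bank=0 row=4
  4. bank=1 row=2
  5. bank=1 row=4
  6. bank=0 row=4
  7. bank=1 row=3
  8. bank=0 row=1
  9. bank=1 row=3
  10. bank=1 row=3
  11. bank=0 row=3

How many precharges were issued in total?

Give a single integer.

Answer: 5

Derivation:
Acc 1: bank0 row2 -> MISS (open row2); precharges=0
Acc 2: bank0 row4 -> MISS (open row4); precharges=1
Acc 3: bank0 row4 -> HIT
Acc 4: bank1 row2 -> MISS (open row2); precharges=1
Acc 5: bank1 row4 -> MISS (open row4); precharges=2
Acc 6: bank0 row4 -> HIT
Acc 7: bank1 row3 -> MISS (open row3); precharges=3
Acc 8: bank0 row1 -> MISS (open row1); precharges=4
Acc 9: bank1 row3 -> HIT
Acc 10: bank1 row3 -> HIT
Acc 11: bank0 row3 -> MISS (open row3); precharges=5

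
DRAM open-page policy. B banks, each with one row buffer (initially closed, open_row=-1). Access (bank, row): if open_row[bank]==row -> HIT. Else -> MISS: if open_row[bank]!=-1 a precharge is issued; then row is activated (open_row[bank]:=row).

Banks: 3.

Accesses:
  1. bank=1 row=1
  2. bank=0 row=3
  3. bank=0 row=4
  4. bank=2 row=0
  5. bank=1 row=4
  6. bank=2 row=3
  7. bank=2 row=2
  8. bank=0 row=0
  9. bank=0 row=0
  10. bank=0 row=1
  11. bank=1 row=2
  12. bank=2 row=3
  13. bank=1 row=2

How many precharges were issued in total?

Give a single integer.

Acc 1: bank1 row1 -> MISS (open row1); precharges=0
Acc 2: bank0 row3 -> MISS (open row3); precharges=0
Acc 3: bank0 row4 -> MISS (open row4); precharges=1
Acc 4: bank2 row0 -> MISS (open row0); precharges=1
Acc 5: bank1 row4 -> MISS (open row4); precharges=2
Acc 6: bank2 row3 -> MISS (open row3); precharges=3
Acc 7: bank2 row2 -> MISS (open row2); precharges=4
Acc 8: bank0 row0 -> MISS (open row0); precharges=5
Acc 9: bank0 row0 -> HIT
Acc 10: bank0 row1 -> MISS (open row1); precharges=6
Acc 11: bank1 row2 -> MISS (open row2); precharges=7
Acc 12: bank2 row3 -> MISS (open row3); precharges=8
Acc 13: bank1 row2 -> HIT

Answer: 8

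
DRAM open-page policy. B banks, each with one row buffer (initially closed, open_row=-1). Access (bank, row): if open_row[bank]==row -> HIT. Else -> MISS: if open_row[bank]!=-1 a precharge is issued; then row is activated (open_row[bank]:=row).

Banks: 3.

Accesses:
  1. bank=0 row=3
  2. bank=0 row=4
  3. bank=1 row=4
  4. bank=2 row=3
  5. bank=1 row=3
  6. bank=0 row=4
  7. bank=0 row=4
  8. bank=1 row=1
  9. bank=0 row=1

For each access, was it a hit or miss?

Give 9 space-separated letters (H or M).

Acc 1: bank0 row3 -> MISS (open row3); precharges=0
Acc 2: bank0 row4 -> MISS (open row4); precharges=1
Acc 3: bank1 row4 -> MISS (open row4); precharges=1
Acc 4: bank2 row3 -> MISS (open row3); precharges=1
Acc 5: bank1 row3 -> MISS (open row3); precharges=2
Acc 6: bank0 row4 -> HIT
Acc 7: bank0 row4 -> HIT
Acc 8: bank1 row1 -> MISS (open row1); precharges=3
Acc 9: bank0 row1 -> MISS (open row1); precharges=4

Answer: M M M M M H H M M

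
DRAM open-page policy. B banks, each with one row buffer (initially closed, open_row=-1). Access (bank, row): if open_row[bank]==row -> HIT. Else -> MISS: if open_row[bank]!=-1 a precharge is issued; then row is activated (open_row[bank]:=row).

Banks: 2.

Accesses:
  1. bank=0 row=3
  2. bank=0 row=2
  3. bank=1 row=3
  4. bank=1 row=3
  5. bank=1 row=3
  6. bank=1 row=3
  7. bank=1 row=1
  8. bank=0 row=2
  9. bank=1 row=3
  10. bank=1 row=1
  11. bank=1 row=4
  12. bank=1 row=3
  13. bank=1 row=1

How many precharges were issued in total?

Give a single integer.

Answer: 7

Derivation:
Acc 1: bank0 row3 -> MISS (open row3); precharges=0
Acc 2: bank0 row2 -> MISS (open row2); precharges=1
Acc 3: bank1 row3 -> MISS (open row3); precharges=1
Acc 4: bank1 row3 -> HIT
Acc 5: bank1 row3 -> HIT
Acc 6: bank1 row3 -> HIT
Acc 7: bank1 row1 -> MISS (open row1); precharges=2
Acc 8: bank0 row2 -> HIT
Acc 9: bank1 row3 -> MISS (open row3); precharges=3
Acc 10: bank1 row1 -> MISS (open row1); precharges=4
Acc 11: bank1 row4 -> MISS (open row4); precharges=5
Acc 12: bank1 row3 -> MISS (open row3); precharges=6
Acc 13: bank1 row1 -> MISS (open row1); precharges=7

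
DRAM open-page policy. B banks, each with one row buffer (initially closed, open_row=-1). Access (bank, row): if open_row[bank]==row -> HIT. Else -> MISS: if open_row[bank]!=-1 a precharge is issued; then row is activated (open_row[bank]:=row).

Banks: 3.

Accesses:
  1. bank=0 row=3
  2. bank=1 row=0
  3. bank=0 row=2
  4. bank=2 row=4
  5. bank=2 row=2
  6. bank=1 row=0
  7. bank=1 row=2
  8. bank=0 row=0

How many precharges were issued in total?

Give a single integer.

Acc 1: bank0 row3 -> MISS (open row3); precharges=0
Acc 2: bank1 row0 -> MISS (open row0); precharges=0
Acc 3: bank0 row2 -> MISS (open row2); precharges=1
Acc 4: bank2 row4 -> MISS (open row4); precharges=1
Acc 5: bank2 row2 -> MISS (open row2); precharges=2
Acc 6: bank1 row0 -> HIT
Acc 7: bank1 row2 -> MISS (open row2); precharges=3
Acc 8: bank0 row0 -> MISS (open row0); precharges=4

Answer: 4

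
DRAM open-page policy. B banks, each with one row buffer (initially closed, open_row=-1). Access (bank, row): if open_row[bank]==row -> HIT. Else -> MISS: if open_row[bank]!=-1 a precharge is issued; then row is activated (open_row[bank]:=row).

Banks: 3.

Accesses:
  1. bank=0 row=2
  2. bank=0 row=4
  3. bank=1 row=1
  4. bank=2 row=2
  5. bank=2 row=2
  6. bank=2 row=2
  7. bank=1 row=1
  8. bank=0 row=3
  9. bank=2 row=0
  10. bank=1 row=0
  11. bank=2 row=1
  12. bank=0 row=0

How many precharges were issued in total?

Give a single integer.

Answer: 6

Derivation:
Acc 1: bank0 row2 -> MISS (open row2); precharges=0
Acc 2: bank0 row4 -> MISS (open row4); precharges=1
Acc 3: bank1 row1 -> MISS (open row1); precharges=1
Acc 4: bank2 row2 -> MISS (open row2); precharges=1
Acc 5: bank2 row2 -> HIT
Acc 6: bank2 row2 -> HIT
Acc 7: bank1 row1 -> HIT
Acc 8: bank0 row3 -> MISS (open row3); precharges=2
Acc 9: bank2 row0 -> MISS (open row0); precharges=3
Acc 10: bank1 row0 -> MISS (open row0); precharges=4
Acc 11: bank2 row1 -> MISS (open row1); precharges=5
Acc 12: bank0 row0 -> MISS (open row0); precharges=6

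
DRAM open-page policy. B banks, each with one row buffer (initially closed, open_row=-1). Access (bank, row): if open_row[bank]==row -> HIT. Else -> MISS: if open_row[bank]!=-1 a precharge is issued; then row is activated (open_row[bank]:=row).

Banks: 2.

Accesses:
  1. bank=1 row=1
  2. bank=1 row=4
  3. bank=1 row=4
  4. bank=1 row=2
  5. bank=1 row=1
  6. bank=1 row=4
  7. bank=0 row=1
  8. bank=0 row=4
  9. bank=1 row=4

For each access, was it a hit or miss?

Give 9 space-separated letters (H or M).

Answer: M M H M M M M M H

Derivation:
Acc 1: bank1 row1 -> MISS (open row1); precharges=0
Acc 2: bank1 row4 -> MISS (open row4); precharges=1
Acc 3: bank1 row4 -> HIT
Acc 4: bank1 row2 -> MISS (open row2); precharges=2
Acc 5: bank1 row1 -> MISS (open row1); precharges=3
Acc 6: bank1 row4 -> MISS (open row4); precharges=4
Acc 7: bank0 row1 -> MISS (open row1); precharges=4
Acc 8: bank0 row4 -> MISS (open row4); precharges=5
Acc 9: bank1 row4 -> HIT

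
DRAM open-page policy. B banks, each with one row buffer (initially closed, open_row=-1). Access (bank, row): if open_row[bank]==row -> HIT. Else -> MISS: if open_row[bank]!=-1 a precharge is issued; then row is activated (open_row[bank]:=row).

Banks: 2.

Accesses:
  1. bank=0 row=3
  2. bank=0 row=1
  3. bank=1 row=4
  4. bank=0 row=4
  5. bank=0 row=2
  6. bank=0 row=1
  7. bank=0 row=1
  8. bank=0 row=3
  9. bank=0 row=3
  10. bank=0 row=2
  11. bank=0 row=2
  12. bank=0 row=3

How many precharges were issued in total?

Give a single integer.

Answer: 7

Derivation:
Acc 1: bank0 row3 -> MISS (open row3); precharges=0
Acc 2: bank0 row1 -> MISS (open row1); precharges=1
Acc 3: bank1 row4 -> MISS (open row4); precharges=1
Acc 4: bank0 row4 -> MISS (open row4); precharges=2
Acc 5: bank0 row2 -> MISS (open row2); precharges=3
Acc 6: bank0 row1 -> MISS (open row1); precharges=4
Acc 7: bank0 row1 -> HIT
Acc 8: bank0 row3 -> MISS (open row3); precharges=5
Acc 9: bank0 row3 -> HIT
Acc 10: bank0 row2 -> MISS (open row2); precharges=6
Acc 11: bank0 row2 -> HIT
Acc 12: bank0 row3 -> MISS (open row3); precharges=7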